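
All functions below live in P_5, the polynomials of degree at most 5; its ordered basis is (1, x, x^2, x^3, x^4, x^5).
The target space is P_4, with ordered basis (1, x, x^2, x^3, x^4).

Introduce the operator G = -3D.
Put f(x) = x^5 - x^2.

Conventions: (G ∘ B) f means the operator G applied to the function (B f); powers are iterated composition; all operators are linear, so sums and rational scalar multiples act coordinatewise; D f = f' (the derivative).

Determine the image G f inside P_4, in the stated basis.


the result is g(x) = -15x^4 + 6x

D f = 5x^4 - 2x
(-3D) f = -15x^4 + 6x


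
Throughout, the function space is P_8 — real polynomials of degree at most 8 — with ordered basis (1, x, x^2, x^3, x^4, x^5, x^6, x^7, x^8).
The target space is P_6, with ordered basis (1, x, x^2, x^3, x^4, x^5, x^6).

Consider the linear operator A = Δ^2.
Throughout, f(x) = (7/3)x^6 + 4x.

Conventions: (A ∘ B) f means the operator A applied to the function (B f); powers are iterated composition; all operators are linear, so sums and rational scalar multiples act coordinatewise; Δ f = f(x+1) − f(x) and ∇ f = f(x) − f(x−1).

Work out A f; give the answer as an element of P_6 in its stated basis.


Δ f = 14x^5 + 35x^4 + (140/3)x^3 + 35x^2 + 14x + 19/3
Δ Δ f = 70x^4 + 280x^3 + 490x^2 + 420x + 434/3

the result is g(x) = 70x^4 + 280x^3 + 490x^2 + 420x + 434/3


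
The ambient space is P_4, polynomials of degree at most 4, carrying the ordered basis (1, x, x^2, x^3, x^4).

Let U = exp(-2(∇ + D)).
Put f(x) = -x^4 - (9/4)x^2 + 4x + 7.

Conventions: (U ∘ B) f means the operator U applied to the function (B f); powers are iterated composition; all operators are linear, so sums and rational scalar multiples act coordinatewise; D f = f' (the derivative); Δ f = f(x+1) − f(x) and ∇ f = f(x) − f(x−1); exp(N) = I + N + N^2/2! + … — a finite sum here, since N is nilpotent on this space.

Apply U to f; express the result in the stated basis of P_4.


g(x) = -x^4 + 16x^3 - (441/4)x^2 + 382x - 1087/2

order-1 term: 16x^3 - 12x^2 + 26x - 45/2
order-2 term: -96x^2 + 96x - 80
order-3 term: 256x - 192
order-4 term: -256
the series for exp(-2(∇ + D)) f terminates at order 4
exp(-2(∇ + D)) f = -x^4 + 16x^3 - (441/4)x^2 + 382x - 1087/2


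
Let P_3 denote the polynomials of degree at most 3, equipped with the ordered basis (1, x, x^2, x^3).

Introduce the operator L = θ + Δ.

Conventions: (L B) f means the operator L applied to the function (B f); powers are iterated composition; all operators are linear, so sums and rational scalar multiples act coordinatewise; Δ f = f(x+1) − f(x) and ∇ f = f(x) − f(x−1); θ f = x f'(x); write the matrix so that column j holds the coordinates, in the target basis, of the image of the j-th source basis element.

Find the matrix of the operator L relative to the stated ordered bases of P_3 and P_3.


image of 1: 0
image of x: x + 1
image of x^2: 2x^2 + 2x + 1
image of x^3: 3x^3 + 3x^2 + 3x + 1
each image's coordinates form column j of the matrix

the matrix is [[0, 1, 1, 1]; [0, 1, 2, 3]; [0, 0, 2, 3]; [0, 0, 0, 3]] (rows listed top to bottom)


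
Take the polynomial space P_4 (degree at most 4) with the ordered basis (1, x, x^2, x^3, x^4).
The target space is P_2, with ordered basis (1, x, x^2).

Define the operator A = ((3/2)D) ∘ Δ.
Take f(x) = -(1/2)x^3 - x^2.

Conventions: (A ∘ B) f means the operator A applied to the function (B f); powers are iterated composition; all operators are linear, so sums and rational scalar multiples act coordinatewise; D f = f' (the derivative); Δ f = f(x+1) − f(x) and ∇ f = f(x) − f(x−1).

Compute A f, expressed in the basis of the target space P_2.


the image equals g(x) = -(9/2)x - 21/4

Δ f = -(3/2)x^2 - (7/2)x - 3/2
D Δ f = -3x - 7/2
((3/2)D) Δ f = -(9/2)x - 21/4


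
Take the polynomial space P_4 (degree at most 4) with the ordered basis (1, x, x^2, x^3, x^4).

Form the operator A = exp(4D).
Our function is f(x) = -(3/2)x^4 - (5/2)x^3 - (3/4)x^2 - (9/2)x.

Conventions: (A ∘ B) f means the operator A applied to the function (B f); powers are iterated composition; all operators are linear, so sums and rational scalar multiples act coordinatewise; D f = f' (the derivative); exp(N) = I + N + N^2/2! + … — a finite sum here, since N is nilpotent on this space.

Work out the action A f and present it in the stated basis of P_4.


order-1 term: -24x^3 - 30x^2 - 6x - 18
order-2 term: -144x^2 - 120x - 12
order-3 term: -384x - 160
order-4 term: -384
the series for exp(4D) f terminates at order 4
exp(4D) f = -(3/2)x^4 - (53/2)x^3 - (699/4)x^2 - (1029/2)x - 574

the result is g(x) = -(3/2)x^4 - (53/2)x^3 - (699/4)x^2 - (1029/2)x - 574


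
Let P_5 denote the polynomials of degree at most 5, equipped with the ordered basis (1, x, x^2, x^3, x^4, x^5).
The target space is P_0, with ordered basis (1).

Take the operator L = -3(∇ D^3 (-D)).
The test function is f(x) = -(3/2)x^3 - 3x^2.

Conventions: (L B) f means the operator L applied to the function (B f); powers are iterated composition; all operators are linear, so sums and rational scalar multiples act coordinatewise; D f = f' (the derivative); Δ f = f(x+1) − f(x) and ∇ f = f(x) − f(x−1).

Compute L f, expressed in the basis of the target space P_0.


D f = -(9/2)x^2 - 6x
(-D) f = (9/2)x^2 + 6x
D (-D) f = 9x + 6
D D (-D) f = 9
D D D (-D) f = 0
∇ D^3 (-D) f = 0
(-3(∇ D^3 (-D))) f = 0

the image equals g(x) = 0


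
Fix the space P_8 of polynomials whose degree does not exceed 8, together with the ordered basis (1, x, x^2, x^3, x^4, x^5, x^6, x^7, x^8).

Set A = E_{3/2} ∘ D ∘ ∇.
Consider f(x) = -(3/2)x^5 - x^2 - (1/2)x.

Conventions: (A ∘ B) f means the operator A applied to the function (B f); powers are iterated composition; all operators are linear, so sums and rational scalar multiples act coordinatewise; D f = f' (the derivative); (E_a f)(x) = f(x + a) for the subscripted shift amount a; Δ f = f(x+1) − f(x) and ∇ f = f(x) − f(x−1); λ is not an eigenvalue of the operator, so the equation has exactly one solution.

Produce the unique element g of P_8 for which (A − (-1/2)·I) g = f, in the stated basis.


g(x) = -3x^5 + 120x^3 + 358x^2 - 1051x - 2722

write g with unknown coordinates in the stated basis and equate coefficients in (A − (-1/2)·I) g = f
solving from the highest basis element down gives g = -3x^5 + 120x^3 + 358x^2 - 1051x - 2722
check: A g = -60x^3 - 180x^2 + 525x + 1361
so A g − (-1/2)·g = -(3/2)x^5 - x^2 - (1/2)x = f ✓


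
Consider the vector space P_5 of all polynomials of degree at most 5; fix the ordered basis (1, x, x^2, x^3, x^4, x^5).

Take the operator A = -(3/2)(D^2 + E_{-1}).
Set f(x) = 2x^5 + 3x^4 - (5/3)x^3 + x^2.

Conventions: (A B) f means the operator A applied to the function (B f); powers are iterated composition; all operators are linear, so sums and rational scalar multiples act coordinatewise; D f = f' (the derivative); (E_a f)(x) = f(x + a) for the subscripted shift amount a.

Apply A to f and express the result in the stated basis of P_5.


D f = 10x^4 + 12x^3 - 5x^2 + 2x
D D f = 40x^3 + 36x^2 - 10x + 2
E_{-1} f = 2x^5 - 7x^4 + (19/3)x^3 + 4x^2 - 9x + 11/3
(D^2 + E_{-1}) f = 2x^5 - 7x^4 + (139/3)x^3 + 40x^2 - 19x + 17/3
(-(3/2)(D^2 + E_{-1})) f = -3x^5 + (21/2)x^4 - (139/2)x^3 - 60x^2 + (57/2)x - 17/2

the image equals g(x) = -3x^5 + (21/2)x^4 - (139/2)x^3 - 60x^2 + (57/2)x - 17/2


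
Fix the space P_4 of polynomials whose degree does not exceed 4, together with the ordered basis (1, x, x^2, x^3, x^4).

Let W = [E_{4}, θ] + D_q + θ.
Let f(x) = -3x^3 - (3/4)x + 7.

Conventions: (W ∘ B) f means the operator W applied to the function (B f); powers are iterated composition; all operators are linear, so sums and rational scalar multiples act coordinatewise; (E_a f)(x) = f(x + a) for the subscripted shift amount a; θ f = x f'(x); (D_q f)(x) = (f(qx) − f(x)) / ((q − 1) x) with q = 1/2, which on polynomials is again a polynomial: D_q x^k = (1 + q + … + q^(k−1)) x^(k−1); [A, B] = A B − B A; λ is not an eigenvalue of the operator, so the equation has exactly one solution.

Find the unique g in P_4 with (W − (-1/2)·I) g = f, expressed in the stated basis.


write g with unknown coordinates in the stated basis and equate coefficients in (W − (-1/2)·I) g = f
solving from the highest basis element down gives g = -(6/7)x^3 + (33/7)x^2 + (49/2)x - 1425/7
check: W g = -(18/7)x^3 - (33/14)x^2 - 13x + 1523/14
so W g − (-1/2)·g = -3x^3 - (3/4)x + 7 = f ✓

the image equals g(x) = -(6/7)x^3 + (33/7)x^2 + (49/2)x - 1425/7


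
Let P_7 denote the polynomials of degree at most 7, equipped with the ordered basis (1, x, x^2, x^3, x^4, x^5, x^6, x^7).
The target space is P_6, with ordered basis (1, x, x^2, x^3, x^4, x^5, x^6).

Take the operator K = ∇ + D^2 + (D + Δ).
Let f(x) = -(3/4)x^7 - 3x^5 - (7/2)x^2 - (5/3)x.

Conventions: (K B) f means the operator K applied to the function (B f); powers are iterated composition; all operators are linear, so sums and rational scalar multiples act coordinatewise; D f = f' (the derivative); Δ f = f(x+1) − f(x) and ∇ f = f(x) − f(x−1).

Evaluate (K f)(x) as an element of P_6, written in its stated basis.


the result is g(x) = -(63/4)x^6 - (63/2)x^5 - (195/2)x^4 - 60x^3 - (183/2)x^2 - 21x - 39/2

∇ f = -(21/4)x^6 + (63/4)x^5 - (165/4)x^4 + (225/4)x^3 - (183/4)x^2 + (53/4)x - 23/12
D f = -(21/4)x^6 - 15x^4 - 7x - 5/3
D D f = -(63/2)x^5 - 60x^3 - 7
D f = -(21/4)x^6 - 15x^4 - 7x - 5/3
Δ f = -(21/4)x^6 - (63/4)x^5 - (165/4)x^4 - (225/4)x^3 - (183/4)x^2 - (109/4)x - 107/12
(D + Δ) f = -(21/2)x^6 - (63/4)x^5 - (225/4)x^4 - (225/4)x^3 - (183/4)x^2 - (137/4)x - 127/12
(∇ + D^2 + (D + Δ)) f = -(63/4)x^6 - (63/2)x^5 - (195/2)x^4 - 60x^3 - (183/2)x^2 - 21x - 39/2


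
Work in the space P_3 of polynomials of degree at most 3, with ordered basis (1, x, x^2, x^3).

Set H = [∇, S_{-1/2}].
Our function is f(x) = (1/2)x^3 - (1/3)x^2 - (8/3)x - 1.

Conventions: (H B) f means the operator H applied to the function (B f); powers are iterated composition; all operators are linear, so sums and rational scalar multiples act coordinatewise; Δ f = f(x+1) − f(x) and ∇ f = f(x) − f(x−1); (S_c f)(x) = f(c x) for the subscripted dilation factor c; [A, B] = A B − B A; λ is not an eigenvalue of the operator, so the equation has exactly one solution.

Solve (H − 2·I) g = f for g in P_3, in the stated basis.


write g with unknown coordinates in the stated basis and equate coefficients in (H − 2·I) g = f
solving from the highest basis element down gives g = -(1/4)x^3 + (59/192)x^2 + (1309/768)x - 535/1024
check: H g = (9/32)x^2 + (95/128)x - 1047/512
so H g − 2·g = (1/2)x^3 - (1/3)x^2 - (8/3)x - 1 = f ✓

g(x) = -(1/4)x^3 + (59/192)x^2 + (1309/768)x - 535/1024


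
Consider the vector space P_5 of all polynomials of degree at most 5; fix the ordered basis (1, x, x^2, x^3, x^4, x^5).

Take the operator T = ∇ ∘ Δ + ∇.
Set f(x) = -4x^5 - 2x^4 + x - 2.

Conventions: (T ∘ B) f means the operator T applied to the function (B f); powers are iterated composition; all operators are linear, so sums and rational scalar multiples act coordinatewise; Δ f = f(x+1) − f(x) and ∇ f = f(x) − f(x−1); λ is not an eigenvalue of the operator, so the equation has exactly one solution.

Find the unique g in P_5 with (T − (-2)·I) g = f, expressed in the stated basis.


the result is g(x) = -2x^5 + 4x^4 + 2x^3 - 5x^2 - (1/2)x - 1/4

write g with unknown coordinates in the stated basis and equate coefficients in (T − (-2)·I) g = f
solving from the highest basis element down gives g = -2x^5 + 4x^4 + 2x^3 - 5x^2 - (1/2)x - 1/4
check: T g = -10x^4 - 4x^3 + 10x^2 + 2x - 3/2
so T g − (-2)·g = -4x^5 - 2x^4 + x - 2 = f ✓


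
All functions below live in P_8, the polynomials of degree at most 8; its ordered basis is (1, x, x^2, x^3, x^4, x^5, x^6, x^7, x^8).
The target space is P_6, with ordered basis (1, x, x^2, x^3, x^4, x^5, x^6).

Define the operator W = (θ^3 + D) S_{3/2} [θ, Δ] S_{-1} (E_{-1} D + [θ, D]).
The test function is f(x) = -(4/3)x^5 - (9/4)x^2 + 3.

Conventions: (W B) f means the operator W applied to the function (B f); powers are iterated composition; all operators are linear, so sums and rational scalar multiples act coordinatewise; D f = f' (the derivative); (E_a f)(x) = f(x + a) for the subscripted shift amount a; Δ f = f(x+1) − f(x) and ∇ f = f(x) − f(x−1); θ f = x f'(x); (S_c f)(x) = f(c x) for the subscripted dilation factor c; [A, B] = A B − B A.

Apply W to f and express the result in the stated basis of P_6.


D f = -(20/3)x^4 - (9/2)x
E_{-1} D f = -(20/3)x^4 + (80/3)x^3 - 40x^2 + (133/6)x - 13/6
D f = -(20/3)x^4 - (9/2)x
θ D f = -(80/3)x^4 - (9/2)x
θ f = -(20/3)x^5 - (9/2)x^2
D θ f = -(100/3)x^4 - 9x
[θ, D] f = (20/3)x^4 + (9/2)x
(E_{-1} D + [θ, D]) f = (80/3)x^3 - 40x^2 + (80/3)x - 13/6
S_{-1} (E_{-1} D + [θ, D]) f = -(80/3)x^3 - 40x^2 - (80/3)x - 13/6
Δ S_{-1} (E_{-1} D + [θ, D]) f = -80x^2 - 160x - 280/3
θ Δ S_{-1} (E_{-1} D + [θ, D]) f = -160x^2 - 160x
θ S_{-1} (E_{-1} D + [θ, D]) f = -80x^3 - 80x^2 - (80/3)x
Δ θ S_{-1} (E_{-1} D + [θ, D]) f = -240x^2 - 400x - 560/3
[θ, Δ] S_{-1} (E_{-1} D + [θ, D]) f = 80x^2 + 240x + 560/3
S_{3/2} [θ, Δ] S_{-1} (E_{-1} D + [θ, D]) f = 180x^2 + 360x + 560/3
θ (S_{3/2} [θ, Δ] S_{-1}) (E_{-1} D + [θ, D]) f = 360x^2 + 360x
θ θ (S_{3/2} [θ, Δ] S_{-1}) (E_{-1} D + [θ, D]) f = 720x^2 + 360x
θ θ θ (S_{3/2} [θ, Δ] S_{-1}) (E_{-1} D + [θ, D]) f = 1440x^2 + 360x
D (S_{3/2} [θ, Δ] S_{-1}) (E_{-1} D + [θ, D]) f = 360x + 360
(θ^3 + D) (S_{3/2} [θ, Δ] S_{-1}) (E_{-1} D + [θ, D]) f = 1440x^2 + 720x + 360

the result is g(x) = 1440x^2 + 720x + 360


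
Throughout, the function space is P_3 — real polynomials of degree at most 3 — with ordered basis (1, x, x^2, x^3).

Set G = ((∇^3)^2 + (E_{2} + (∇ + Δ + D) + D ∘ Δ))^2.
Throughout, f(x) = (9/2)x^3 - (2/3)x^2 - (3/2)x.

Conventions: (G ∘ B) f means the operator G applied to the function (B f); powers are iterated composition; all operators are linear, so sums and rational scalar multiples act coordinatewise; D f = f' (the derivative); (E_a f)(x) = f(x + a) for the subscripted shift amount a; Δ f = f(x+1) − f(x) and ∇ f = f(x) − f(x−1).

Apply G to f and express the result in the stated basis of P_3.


the image equals g(x) = (9/2)x^3 + (403/3)x^2 + (4933/6)x + 2612/3

∇ f = (27/2)x^2 - (89/6)x + 11/3
∇ ∇ f = 27x - 85/3
∇ ∇ ∇ f = 27
∇ ∇^3 f = 0
∇ ∇ ∇^3 f = 0
∇ ∇ ∇ ∇^3 f = 0
E_{2} f = (9/2)x^3 + (79/3)x^2 + (299/6)x + 91/3
∇ f = (27/2)x^2 - (89/6)x + 11/3
Δ f = (27/2)x^2 + (73/6)x + 7/3
D f = (27/2)x^2 - (4/3)x - 3/2
(∇ + Δ + D) f = (81/2)x^2 - 4x + 9/2
Δ f = (27/2)x^2 + (73/6)x + 7/3
D Δ f = 27x + 73/6
(E_{2} + (∇ + Δ + D) + D ∘ Δ) f = (9/2)x^3 + (401/6)x^2 + (437/6)x + 47
((∇^3)^2 + (E_{2} + (∇ + Δ + D) + D ∘ Δ)) f = (9/2)x^3 + (401/6)x^2 + (437/6)x + 47
∇ ((∇^3)^2 + (E_{2} + (∇ + Δ + D) + D ∘ Δ)) f = (27/2)x^2 + (721/6)x + 21/2
∇ ∇ ((∇^3)^2 + (E_{2} + (∇ + Δ + D) + D ∘ Δ)) f = 27x + 320/3
∇ ∇ ∇ ((∇^3)^2 + (E_{2} + (∇ + Δ + D) + D ∘ Δ)) f = 27
∇ ∇^3 ((∇^3)^2 + (E_{2} + (∇ + Δ + D) + D ∘ Δ)) f = 0
∇ ∇ ∇^3 ((∇^3)^2 + (E_{2} + (∇ + Δ + D) + D ∘ Δ)) f = 0
∇ ∇ ∇ ∇^3 ((∇^3)^2 + (E_{2} + (∇ + Δ + D) + D ∘ Δ)) f = 0
E_{2} ((∇^3)^2 + (E_{2} + (∇ + Δ + D) + D ∘ Δ)) f = (9/2)x^3 + (563/6)x^2 + (2365/6)x + 496
∇ ((∇^3)^2 + (E_{2} + (∇ + Δ + D) + D ∘ Δ)) f = (27/2)x^2 + (721/6)x + 21/2
Δ ((∇^3)^2 + (E_{2} + (∇ + Δ + D) + D ∘ Δ)) f = (27/2)x^2 + (883/6)x + 865/6
D ((∇^3)^2 + (E_{2} + (∇ + Δ + D) + D ∘ Δ)) f = (27/2)x^2 + (401/3)x + 437/6
(∇ + Δ + D) ((∇^3)^2 + (E_{2} + (∇ + Δ + D) + D ∘ Δ)) f = (81/2)x^2 + 401x + 455/2
Δ ((∇^3)^2 + (E_{2} + (∇ + Δ + D) + D ∘ Δ)) f = (27/2)x^2 + (883/6)x + 865/6
D Δ ((∇^3)^2 + (E_{2} + (∇ + Δ + D) + D ∘ Δ)) f = 27x + 883/6
(E_{2} + (∇ + Δ + D) + D ∘ Δ) ((∇^3)^2 + (E_{2} + (∇ + Δ + D) + D ∘ Δ)) f = (9/2)x^3 + (403/3)x^2 + (4933/6)x + 2612/3
((∇^3)^2 + (E_{2} + (∇ + Δ + D) + D ∘ Δ)) ((∇^3)^2 + (E_{2} + (∇ + Δ + D) + D ∘ Δ)) f = (9/2)x^3 + (403/3)x^2 + (4933/6)x + 2612/3


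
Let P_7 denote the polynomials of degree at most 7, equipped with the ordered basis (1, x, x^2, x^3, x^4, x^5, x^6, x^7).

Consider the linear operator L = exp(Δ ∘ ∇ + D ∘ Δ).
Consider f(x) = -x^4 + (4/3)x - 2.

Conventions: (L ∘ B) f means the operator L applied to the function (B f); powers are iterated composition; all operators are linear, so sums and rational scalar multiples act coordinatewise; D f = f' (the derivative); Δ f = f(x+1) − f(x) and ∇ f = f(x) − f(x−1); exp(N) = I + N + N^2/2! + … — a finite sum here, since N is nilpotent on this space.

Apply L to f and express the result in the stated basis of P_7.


order-1 term: -24x^2 - 12x - 6
order-2 term: -48
the series for exp(Δ ∘ ∇ + D ∘ Δ) f terminates at order 2
exp(Δ ∘ ∇ + D ∘ Δ) f = -x^4 - 24x^2 - (32/3)x - 56

the image equals g(x) = -x^4 - 24x^2 - (32/3)x - 56


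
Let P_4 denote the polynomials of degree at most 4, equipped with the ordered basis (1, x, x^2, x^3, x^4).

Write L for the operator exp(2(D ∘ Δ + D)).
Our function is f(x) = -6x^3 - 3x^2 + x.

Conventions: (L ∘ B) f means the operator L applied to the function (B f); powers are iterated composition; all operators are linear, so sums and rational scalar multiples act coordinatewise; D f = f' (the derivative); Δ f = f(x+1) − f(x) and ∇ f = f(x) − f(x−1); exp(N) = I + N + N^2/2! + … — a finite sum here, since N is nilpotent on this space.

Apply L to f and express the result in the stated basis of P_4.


order-1 term: -36x^2 - 84x - 46
order-2 term: -72x - 156
order-3 term: -48
the series for exp(2(D ∘ Δ + D)) f terminates at order 3
exp(2(D ∘ Δ + D)) f = -6x^3 - 39x^2 - 155x - 250

g(x) = -6x^3 - 39x^2 - 155x - 250


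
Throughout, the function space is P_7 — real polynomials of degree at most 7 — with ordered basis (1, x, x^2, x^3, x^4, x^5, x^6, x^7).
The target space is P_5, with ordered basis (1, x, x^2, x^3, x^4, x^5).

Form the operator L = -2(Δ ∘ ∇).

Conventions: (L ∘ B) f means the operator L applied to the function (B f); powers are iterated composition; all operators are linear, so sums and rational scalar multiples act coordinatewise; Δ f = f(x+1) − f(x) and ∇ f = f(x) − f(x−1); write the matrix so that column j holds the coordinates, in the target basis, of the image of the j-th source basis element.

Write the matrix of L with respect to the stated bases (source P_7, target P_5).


the matrix is [[0, 0, -4, 0, -4, 0, -4, 0]; [0, 0, 0, -12, 0, -20, 0, -28]; [0, 0, 0, 0, -24, 0, -60, 0]; [0, 0, 0, 0, 0, -40, 0, -140]; [0, 0, 0, 0, 0, 0, -60, 0]; [0, 0, 0, 0, 0, 0, 0, -84]] (rows listed top to bottom)

image of 1: 0
image of x: 0
image of x^2: -4
image of x^3: -12x
image of x^4: -24x^2 - 4
image of x^5: -40x^3 - 20x
image of x^6: -60x^4 - 60x^2 - 4
image of x^7: -84x^5 - 140x^3 - 28x
each image's coordinates form column j of the matrix


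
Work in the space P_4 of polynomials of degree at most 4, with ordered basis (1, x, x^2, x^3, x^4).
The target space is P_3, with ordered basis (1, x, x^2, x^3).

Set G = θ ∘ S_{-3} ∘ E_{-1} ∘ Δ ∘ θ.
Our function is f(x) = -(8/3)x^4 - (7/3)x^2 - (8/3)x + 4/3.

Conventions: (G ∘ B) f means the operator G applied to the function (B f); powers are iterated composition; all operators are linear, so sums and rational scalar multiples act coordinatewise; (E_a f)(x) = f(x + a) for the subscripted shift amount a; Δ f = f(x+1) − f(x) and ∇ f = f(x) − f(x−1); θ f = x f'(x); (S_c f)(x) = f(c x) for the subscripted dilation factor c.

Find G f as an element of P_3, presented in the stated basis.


θ f = -(32/3)x^4 - (14/3)x^2 - (8/3)x
Δ θ f = -(128/3)x^3 - 64x^2 - 52x - 18
E_{-1} Δ θ f = -(128/3)x^3 + 64x^2 - 52x + 38/3
S_{-3} (E_{-1} ∘ Δ ∘ θ) f = 1152x^3 + 576x^2 + 156x + 38/3
θ S_{-3} (E_{-1} ∘ Δ ∘ θ) f = 3456x^3 + 1152x^2 + 156x

g(x) = 3456x^3 + 1152x^2 + 156x


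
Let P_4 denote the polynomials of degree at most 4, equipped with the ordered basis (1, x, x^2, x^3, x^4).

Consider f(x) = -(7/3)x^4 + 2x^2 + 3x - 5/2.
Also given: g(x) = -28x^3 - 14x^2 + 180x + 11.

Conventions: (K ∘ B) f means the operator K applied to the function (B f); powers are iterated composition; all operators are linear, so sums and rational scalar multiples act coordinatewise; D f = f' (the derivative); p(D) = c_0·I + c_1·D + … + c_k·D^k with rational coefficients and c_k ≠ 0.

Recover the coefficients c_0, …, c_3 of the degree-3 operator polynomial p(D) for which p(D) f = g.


D^0 f = -(7/3)x^4 + 2x^2 + 3x - 5/2
D^1 f = -(28/3)x^3 + 4x + 3
D^2 f = -28x^2 + 4
D^3 f = -56x
matching coefficients of g against c_0 f + c_1 Df + … from the top degree down determines the c_i
solution: c_0 = 0, c_1 = 3, c_2 = 1/2, c_3 = -3

c_0 = 0, c_1 = 3, c_2 = 1/2, c_3 = -3


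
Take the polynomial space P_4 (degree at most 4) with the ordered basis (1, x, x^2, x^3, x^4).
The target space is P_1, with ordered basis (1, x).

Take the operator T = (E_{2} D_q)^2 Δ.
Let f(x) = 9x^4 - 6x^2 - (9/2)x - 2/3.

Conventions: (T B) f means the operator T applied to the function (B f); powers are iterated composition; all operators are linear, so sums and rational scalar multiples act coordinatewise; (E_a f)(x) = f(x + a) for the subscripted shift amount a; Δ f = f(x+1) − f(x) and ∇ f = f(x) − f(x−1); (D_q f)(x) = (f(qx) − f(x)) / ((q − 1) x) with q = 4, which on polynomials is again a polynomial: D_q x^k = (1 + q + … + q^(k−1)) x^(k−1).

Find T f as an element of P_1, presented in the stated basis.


the image equals g(x) = 3780x + 10854

Δ f = 36x^3 + 54x^2 + 24x - 3/2
D_q Δ f = 756x^2 + 270x + 24
E_{2} D_q Δ f = 756x^2 + 3294x + 3588
D_q (E_{2} D_q) Δ f = 3780x + 3294
E_{2} D_q (E_{2} D_q) Δ f = 3780x + 10854


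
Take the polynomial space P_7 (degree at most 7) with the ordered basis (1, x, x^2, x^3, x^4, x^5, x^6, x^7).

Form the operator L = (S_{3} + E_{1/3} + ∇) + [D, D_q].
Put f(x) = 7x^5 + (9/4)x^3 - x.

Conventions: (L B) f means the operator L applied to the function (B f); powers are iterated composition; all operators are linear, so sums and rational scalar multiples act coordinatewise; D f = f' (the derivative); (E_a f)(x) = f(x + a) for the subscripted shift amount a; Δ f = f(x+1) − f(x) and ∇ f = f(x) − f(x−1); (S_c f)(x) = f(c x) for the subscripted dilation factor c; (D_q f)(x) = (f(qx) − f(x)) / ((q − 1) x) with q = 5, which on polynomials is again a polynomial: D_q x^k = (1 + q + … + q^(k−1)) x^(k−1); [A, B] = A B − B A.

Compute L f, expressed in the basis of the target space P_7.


the image equals g(x) = 1708x^5 + (140/3)x^4 + (147679/9)x^3 + (2203/27)x^2 + (4409/81)x + 1951/243

S_{3} f = 1701x^5 + (243/4)x^3 - 3x
E_{1/3} f = 7x^5 + (35/3)x^4 + (361/36)x^3 + (523/108)x^2 + (59/324)x - 215/972
∇ f = 35x^4 - 70x^3 + (307/4)x^2 - (167/4)x + 33/4
(S_{3} + E_{1/3} + ∇) f = 1708x^5 + (140/3)x^4 + (7/9)x^3 + (2203/27)x^2 - (3610/81)x + 1951/243
D_q f = 5467x^4 + (279/4)x^2 - 1
D D_q f = 21868x^3 + (279/2)x
D f = 35x^4 + (27/4)x^2 - 1
D_q D f = 5460x^3 + (81/2)x
[D, D_q] f = 16408x^3 + 99x
((S_{3} + E_{1/3} + ∇) + [D, D_q]) f = 1708x^5 + (140/3)x^4 + (147679/9)x^3 + (2203/27)x^2 + (4409/81)x + 1951/243


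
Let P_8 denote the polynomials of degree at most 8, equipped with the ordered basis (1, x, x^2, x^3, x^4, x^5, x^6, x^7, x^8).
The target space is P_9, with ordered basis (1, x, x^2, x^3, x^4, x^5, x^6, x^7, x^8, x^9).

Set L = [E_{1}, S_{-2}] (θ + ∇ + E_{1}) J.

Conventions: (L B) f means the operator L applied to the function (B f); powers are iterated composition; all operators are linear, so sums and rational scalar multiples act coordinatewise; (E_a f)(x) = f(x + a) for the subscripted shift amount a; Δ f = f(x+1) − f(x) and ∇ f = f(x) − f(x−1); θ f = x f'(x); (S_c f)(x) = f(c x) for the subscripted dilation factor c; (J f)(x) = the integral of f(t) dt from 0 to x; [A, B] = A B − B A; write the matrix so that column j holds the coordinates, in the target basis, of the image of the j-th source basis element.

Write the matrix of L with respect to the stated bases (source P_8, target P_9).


the matrix is [[-6, -3/2, -6, -21/4, 12/5, -117/2, 1026/7, -4521/8, 1560]; [0, 18, 0, 54, 12, 42, 576, -1794, 8532]; [0, 0, -48, 18, -288, 90, -648, -3150, 12288]; [0, 0, 0, 120, -96, 1200, -960, 4872, 12096]; [0, 0, 0, 0, -288, 360, -4320, 5460, -26880]; [0, 0, 0, 0, 0, 672, -1152, 14112, -24192]; [0, 0, 0, 0, 0, 0, -1536, 3360, -43008]; [0, 0, 0, 0, 0, 0, 0, 3456, -9216]; [0, 0, 0, 0, 0, 0, 0, 0, -7680]; [0, 0, 0, 0, 0, 0, 0, 0, 0]] (rows listed top to bottom)

image of 1: -6
image of x: 18x - 3/2
image of x^2: -48x^2 - 6
image of x^3: 120x^3 + 18x^2 + 54x - 21/4
image of x^4: -288x^4 - 96x^3 - 288x^2 + 12x + 12/5
image of x^5: 672x^5 + 360x^4 + 1200x^3 + 90x^2 + 42x - 117/2
image of x^6: -1536x^6 - 1152x^5 - 4320x^4 - 960x^3 - 648x^2 + 576x + 1026/7
image of x^7: 3456x^7 + 3360x^6 + 14112x^5 + 5460x^4 + 4872x^3 - 3150x^2 - 1794x - 4521/8
image of x^8: -7680x^8 - 9216x^7 - 43008x^6 - 24192x^5 - 26880x^4 + 12096x^3 + 12288x^2 + 8532x + 1560
each image's coordinates form column j of the matrix


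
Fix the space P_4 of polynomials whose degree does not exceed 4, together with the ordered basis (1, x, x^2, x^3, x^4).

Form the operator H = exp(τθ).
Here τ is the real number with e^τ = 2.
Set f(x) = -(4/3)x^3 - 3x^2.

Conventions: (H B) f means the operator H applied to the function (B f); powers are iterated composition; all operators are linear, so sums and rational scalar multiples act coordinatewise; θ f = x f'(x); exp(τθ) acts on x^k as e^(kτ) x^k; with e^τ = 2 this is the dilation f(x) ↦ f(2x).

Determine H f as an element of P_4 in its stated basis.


exp(τθ) x^k = e^(kτ) x^k; with e^τ = 2 this sends x^k to 2^k x^k
x^2 ↦ 4 x^2
x^3 ↦ 8 x^3
applying this coordinatewise to f: exp(τθ) f = -(32/3)x^3 - 12x^2

the image equals g(x) = -(32/3)x^3 - 12x^2


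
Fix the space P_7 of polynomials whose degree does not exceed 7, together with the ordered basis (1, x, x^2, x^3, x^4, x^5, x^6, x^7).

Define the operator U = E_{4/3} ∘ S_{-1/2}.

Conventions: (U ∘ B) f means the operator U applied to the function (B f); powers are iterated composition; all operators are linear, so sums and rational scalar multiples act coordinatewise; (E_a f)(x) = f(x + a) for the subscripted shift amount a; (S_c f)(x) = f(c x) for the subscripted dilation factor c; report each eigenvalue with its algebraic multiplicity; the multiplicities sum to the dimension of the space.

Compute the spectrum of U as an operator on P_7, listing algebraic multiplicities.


image of 1: 1
image of x: -(1/2)x - 2/3
image of x^2: (1/4)x^2 + (2/3)x + 4/9
image of x^3: -(1/8)x^3 - (1/2)x^2 - (2/3)x - 8/27
image of x^4: (1/16)x^4 + (1/3)x^3 + (2/3)x^2 + (16/27)x + 16/81
image of x^5: -(1/32)x^5 - (5/24)x^4 - (5/9)x^3 - (20/27)x^2 - (40/81)x - 32/243
image of x^6: (1/64)x^6 + (1/8)x^5 + (5/12)x^4 + (20/27)x^3 + (20/27)x^2 + (32/81)x + 64/729
image of x^7: -(1/128)x^7 - (7/96)x^6 - (7/24)x^5 - (35/54)x^4 - (70/81)x^3 - (56/81)x^2 - (224/729)x - 128/2187
the matrix is upper triangular; its diagonal is (1, -1/2, 1/4, -1/8, 1/16, -1/32, 1/64, -1/128)
for a triangular matrix the eigenvalues are the diagonal entries, with algebraic multiplicity their repetition count

λ = -1/2 (multiplicity 1), λ = -1/8 (multiplicity 1), λ = -1/32 (multiplicity 1), λ = -1/128 (multiplicity 1), λ = 1/64 (multiplicity 1), λ = 1/16 (multiplicity 1), λ = 1/4 (multiplicity 1), λ = 1 (multiplicity 1)


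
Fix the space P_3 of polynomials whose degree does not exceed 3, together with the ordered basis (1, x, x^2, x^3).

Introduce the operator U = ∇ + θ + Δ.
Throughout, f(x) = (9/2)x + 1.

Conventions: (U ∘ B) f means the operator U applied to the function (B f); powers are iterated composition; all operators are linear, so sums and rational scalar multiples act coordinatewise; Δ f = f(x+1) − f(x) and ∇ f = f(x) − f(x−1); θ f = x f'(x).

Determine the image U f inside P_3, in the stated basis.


g(x) = (9/2)x + 9

∇ f = 9/2
θ f = (9/2)x
Δ f = 9/2
(∇ + θ + Δ) f = (9/2)x + 9


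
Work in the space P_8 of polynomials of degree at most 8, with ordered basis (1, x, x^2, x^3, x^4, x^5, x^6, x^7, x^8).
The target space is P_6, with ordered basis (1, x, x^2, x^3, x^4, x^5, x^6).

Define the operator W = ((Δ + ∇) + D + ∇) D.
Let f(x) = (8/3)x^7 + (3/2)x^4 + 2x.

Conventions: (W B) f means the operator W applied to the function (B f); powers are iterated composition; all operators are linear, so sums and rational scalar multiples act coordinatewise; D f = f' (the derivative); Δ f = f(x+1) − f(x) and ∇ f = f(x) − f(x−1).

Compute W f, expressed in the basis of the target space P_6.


g(x) = 448x^5 - 280x^4 + 1120x^3 - 208x^2 + 318x - 2/3

D f = (56/3)x^6 + 6x^3 + 2
Δ D f = 112x^5 + 280x^4 + (1120/3)x^3 + 298x^2 + 130x + 74/3
∇ D f = 112x^5 - 280x^4 + (1120/3)x^3 - 262x^2 + 94x - 38/3
(Δ + ∇) D f = 224x^5 + (2240/3)x^3 + 36x^2 + 224x + 12
D D f = 112x^5 + 18x^2
∇ D f = 112x^5 - 280x^4 + (1120/3)x^3 - 262x^2 + 94x - 38/3
((Δ + ∇) + D + ∇) D f = 448x^5 - 280x^4 + 1120x^3 - 208x^2 + 318x - 2/3


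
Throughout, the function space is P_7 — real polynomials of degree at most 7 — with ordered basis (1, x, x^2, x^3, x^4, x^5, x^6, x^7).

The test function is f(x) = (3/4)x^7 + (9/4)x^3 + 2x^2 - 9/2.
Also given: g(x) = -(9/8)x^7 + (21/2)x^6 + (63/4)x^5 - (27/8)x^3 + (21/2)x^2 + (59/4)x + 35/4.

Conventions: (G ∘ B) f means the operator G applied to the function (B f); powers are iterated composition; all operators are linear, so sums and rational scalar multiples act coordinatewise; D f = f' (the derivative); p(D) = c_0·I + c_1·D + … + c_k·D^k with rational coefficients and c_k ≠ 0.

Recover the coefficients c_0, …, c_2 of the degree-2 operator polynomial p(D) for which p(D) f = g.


D^0 f = (3/4)x^7 + (9/4)x^3 + 2x^2 - 9/2
D^1 f = (21/4)x^6 + (27/4)x^2 + 4x
D^2 f = (63/2)x^5 + (27/2)x + 4
matching coefficients of g against c_0 f + c_1 Df + … from the top degree down determines the c_i
solution: c_0 = -3/2, c_1 = 2, c_2 = 1/2

c_0 = -3/2, c_1 = 2, c_2 = 1/2


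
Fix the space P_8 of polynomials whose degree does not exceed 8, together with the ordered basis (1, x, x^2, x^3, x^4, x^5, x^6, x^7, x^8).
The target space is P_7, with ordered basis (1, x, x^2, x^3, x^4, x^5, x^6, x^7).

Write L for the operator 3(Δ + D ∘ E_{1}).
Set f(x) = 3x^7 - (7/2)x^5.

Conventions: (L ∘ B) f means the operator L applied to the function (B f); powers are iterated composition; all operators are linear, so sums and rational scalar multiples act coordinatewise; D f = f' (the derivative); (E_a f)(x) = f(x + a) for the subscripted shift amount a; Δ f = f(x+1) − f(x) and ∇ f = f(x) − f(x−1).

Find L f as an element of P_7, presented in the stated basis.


the image equals g(x) = 126x^6 + 567x^5 + 1155x^4 + 1260x^3 + 714x^2 + (357/2)x + 9

Δ f = 21x^6 + 63x^5 + (175/2)x^4 + 70x^3 + 28x^2 + (7/2)x - 1/2
E_{1} f = 3x^7 + 21x^6 + (119/2)x^5 + (175/2)x^4 + 70x^3 + 28x^2 + (7/2)x - 1/2
D E_{1} f = 21x^6 + 126x^5 + (595/2)x^4 + 350x^3 + 210x^2 + 56x + 7/2
(Δ + D ∘ E_{1}) f = 42x^6 + 189x^5 + 385x^4 + 420x^3 + 238x^2 + (119/2)x + 3
(3(Δ + D ∘ E_{1})) f = 126x^6 + 567x^5 + 1155x^4 + 1260x^3 + 714x^2 + (357/2)x + 9


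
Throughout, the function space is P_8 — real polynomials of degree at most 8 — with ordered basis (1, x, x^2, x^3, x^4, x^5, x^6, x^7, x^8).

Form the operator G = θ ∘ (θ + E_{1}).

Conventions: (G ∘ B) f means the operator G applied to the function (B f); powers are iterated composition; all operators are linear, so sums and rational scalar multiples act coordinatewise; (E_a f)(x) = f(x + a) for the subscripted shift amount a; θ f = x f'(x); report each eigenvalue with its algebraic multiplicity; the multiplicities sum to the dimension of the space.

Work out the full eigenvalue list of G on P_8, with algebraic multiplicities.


λ = 0 (multiplicity 1), λ = 2 (multiplicity 1), λ = 6 (multiplicity 1), λ = 12 (multiplicity 1), λ = 20 (multiplicity 1), λ = 30 (multiplicity 1), λ = 42 (multiplicity 1), λ = 56 (multiplicity 1), λ = 72 (multiplicity 1)

image of 1: 0
image of x: 2x
image of x^2: 6x^2 + 2x
image of x^3: 12x^3 + 6x^2 + 3x
image of x^4: 20x^4 + 12x^3 + 12x^2 + 4x
image of x^5: 30x^5 + 20x^4 + 30x^3 + 20x^2 + 5x
image of x^6: 42x^6 + 30x^5 + 60x^4 + 60x^3 + 30x^2 + 6x
image of x^7: 56x^7 + 42x^6 + 105x^5 + 140x^4 + 105x^3 + 42x^2 + 7x
image of x^8: 72x^8 + 56x^7 + 168x^6 + 280x^5 + 280x^4 + 168x^3 + 56x^2 + 8x
the matrix is upper triangular; its diagonal is (0, 2, 6, 12, 20, 30, 42, 56, 72)
for a triangular matrix the eigenvalues are the diagonal entries, with algebraic multiplicity their repetition count


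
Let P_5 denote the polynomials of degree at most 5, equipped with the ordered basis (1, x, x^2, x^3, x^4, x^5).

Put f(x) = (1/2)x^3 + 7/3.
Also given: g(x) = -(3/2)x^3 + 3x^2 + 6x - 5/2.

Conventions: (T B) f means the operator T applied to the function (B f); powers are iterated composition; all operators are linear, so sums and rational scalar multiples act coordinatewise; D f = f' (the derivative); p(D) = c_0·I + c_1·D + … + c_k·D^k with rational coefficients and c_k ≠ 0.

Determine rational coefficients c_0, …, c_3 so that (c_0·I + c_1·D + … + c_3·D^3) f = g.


c_0 = -3, c_1 = 2, c_2 = 2, c_3 = 3/2

D^0 f = (1/2)x^3 + 7/3
D^1 f = (3/2)x^2
D^2 f = 3x
D^3 f = 3
matching coefficients of g against c_0 f + c_1 Df + … from the top degree down determines the c_i
solution: c_0 = -3, c_1 = 2, c_2 = 2, c_3 = 3/2


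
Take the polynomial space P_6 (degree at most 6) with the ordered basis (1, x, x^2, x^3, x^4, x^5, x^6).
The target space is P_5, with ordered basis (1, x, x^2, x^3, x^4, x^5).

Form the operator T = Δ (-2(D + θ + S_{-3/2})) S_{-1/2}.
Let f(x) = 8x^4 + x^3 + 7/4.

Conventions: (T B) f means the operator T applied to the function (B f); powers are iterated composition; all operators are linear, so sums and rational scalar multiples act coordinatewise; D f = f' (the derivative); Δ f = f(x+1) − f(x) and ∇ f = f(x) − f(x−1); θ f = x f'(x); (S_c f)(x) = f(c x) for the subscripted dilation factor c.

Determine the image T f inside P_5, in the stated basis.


S_{-1/2} f = (1/2)x^4 - (1/8)x^3 + 7/4
D S_{-1/2} f = 2x^3 - (3/8)x^2
θ S_{-1/2} f = 2x^4 - (3/8)x^3
S_{-3/2} S_{-1/2} f = (81/32)x^4 + (27/64)x^3 + 7/4
(D + θ + S_{-3/2}) S_{-1/2} f = (145/32)x^4 + (131/64)x^3 - (3/8)x^2 + 7/4
(-2(D + θ + S_{-3/2})) S_{-1/2} f = -(145/16)x^4 - (131/32)x^3 + (3/4)x^2 - 7/2
Δ (-2(D + θ + S_{-3/2})) S_{-1/2} f = -(145/4)x^3 - (2133/32)x^2 - (1505/32)x - 397/32

the result is g(x) = -(145/4)x^3 - (2133/32)x^2 - (1505/32)x - 397/32


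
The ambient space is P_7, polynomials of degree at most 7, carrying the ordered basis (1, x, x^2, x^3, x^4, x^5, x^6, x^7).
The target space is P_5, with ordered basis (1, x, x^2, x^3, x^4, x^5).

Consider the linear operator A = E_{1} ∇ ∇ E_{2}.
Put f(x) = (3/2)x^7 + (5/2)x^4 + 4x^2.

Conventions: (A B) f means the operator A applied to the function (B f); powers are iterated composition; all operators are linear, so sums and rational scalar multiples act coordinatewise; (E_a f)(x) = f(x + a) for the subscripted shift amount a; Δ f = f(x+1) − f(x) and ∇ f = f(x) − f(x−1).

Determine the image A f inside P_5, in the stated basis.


E_{2} f = (3/2)x^7 + 21x^6 + 126x^5 + (845/2)x^4 + 860x^3 + 1072x^2 + 768x + 248
∇ E_{2} f = (21/2)x^6 + (189/2)x^5 + (735/2)x^4 + (1595/2)x^3 + (2043/2)x^2 + (1479/2)x + 240
∇ ∇ E_{2} f = 63x^5 + 315x^4 + 735x^3 + 975x^2 + 711x + 232
E_{1} (∇ ∇ E_{2}) f = 63x^5 + 630x^4 + 2625x^3 + 5700x^2 + 6441x + 3031

the result is g(x) = 63x^5 + 630x^4 + 2625x^3 + 5700x^2 + 6441x + 3031


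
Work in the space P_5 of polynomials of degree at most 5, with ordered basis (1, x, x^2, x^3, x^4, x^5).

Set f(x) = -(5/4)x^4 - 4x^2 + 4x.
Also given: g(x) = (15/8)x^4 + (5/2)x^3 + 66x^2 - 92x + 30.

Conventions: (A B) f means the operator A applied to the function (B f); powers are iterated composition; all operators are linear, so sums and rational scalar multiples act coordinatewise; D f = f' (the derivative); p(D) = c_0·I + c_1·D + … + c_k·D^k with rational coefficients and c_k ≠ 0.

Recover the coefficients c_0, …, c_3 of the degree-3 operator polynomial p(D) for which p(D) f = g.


D^0 f = -(5/4)x^4 - 4x^2 + 4x
D^1 f = -5x^3 - 8x + 4
D^2 f = -15x^2 - 8
D^3 f = -30x
matching coefficients of g against c_0 f + c_1 Df + … from the top degree down determines the c_i
solution: c_0 = -3/2, c_1 = -1/2, c_2 = -4, c_3 = 3

c_0 = -3/2, c_1 = -1/2, c_2 = -4, c_3 = 3


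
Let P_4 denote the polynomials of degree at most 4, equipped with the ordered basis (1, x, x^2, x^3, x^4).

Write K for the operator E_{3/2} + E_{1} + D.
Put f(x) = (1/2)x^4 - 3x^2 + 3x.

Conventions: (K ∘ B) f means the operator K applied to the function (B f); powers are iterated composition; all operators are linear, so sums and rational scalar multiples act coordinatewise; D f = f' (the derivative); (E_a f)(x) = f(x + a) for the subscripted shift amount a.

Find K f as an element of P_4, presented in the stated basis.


g(x) = x^4 + 7x^3 + (15/4)x^2 - (25/4)x + 121/32

E_{3/2} f = (1/2)x^4 + 3x^3 + (15/4)x^2 + (3/4)x + 9/32
E_{1} f = (1/2)x^4 + 2x^3 - x + 1/2
D f = 2x^3 - 6x + 3
(E_{3/2} + E_{1} + D) f = x^4 + 7x^3 + (15/4)x^2 - (25/4)x + 121/32


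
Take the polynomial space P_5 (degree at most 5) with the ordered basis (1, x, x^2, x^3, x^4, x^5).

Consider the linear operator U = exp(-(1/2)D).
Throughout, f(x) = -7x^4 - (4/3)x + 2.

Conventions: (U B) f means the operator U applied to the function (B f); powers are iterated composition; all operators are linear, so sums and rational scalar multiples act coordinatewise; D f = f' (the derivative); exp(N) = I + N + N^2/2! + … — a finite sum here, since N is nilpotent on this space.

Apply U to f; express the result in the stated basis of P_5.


g(x) = -7x^4 + 14x^3 - (21/2)x^2 + (13/6)x + 107/48

order-1 term: 14x^3 + 2/3
order-2 term: -(21/2)x^2
order-3 term: (7/2)x
order-4 term: -7/16
the series for exp(-(1/2)D) f terminates at order 4
exp(-(1/2)D) f = -7x^4 + 14x^3 - (21/2)x^2 + (13/6)x + 107/48


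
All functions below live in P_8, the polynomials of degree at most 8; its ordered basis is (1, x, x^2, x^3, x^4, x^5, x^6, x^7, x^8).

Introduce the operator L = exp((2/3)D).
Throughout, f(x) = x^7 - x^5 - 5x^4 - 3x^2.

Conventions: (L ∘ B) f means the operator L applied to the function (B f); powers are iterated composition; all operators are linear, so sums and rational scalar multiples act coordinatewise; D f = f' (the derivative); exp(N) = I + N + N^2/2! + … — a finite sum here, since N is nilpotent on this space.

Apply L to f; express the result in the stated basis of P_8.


order-1 term: (14/3)x^6 - (10/3)x^4 - (40/3)x^3 - 4x
order-2 term: (28/3)x^5 - (40/9)x^3 - (40/3)x^2 - 4/3
order-3 term: (280/27)x^4 - (80/27)x^2 - (160/27)x
order-4 term: (560/81)x^3 - (80/81)x - 80/81
order-5 term: (224/81)x^2 - 32/243
order-6 term: (448/729)x
order-7 term: 128/2187
the series for exp((2/3)D) f terminates at order 7
exp((2/3)D) f = x^7 + (14/3)x^6 + (25/3)x^5 + (55/27)x^4 - (880/81)x^3 - (1339/81)x^2 - (7508/729)x - 5236/2187

the image equals g(x) = x^7 + (14/3)x^6 + (25/3)x^5 + (55/27)x^4 - (880/81)x^3 - (1339/81)x^2 - (7508/729)x - 5236/2187


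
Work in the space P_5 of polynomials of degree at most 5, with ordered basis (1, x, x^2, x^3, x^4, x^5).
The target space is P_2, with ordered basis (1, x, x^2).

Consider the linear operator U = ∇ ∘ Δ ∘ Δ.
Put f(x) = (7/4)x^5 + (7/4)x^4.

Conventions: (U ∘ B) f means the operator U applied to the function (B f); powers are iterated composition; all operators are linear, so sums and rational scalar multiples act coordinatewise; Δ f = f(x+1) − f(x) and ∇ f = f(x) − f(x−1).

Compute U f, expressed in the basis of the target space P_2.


the result is g(x) = 105x^2 + 147x + 147/2

Δ f = (35/4)x^4 + (49/2)x^3 + 28x^2 + (63/4)x + 7/2
Δ Δ f = 35x^3 + 126x^2 + (329/2)x + 77
∇ Δ Δ f = 105x^2 + 147x + 147/2
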